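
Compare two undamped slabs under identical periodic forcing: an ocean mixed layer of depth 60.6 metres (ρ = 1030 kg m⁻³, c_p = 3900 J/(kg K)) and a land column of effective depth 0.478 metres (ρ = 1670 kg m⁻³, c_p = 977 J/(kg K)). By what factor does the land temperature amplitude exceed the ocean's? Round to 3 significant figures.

C_ocean = 1030 × 3900 × 60.6 = 2.43×10^8 J/(m²·K).
C_land = 1670 × 977 × 0.478 = 7.80×10^5 J/(m²·K).
Undamped amplitude ∝ 1/C, so A_land/A_ocean = C_ocean/C_land = 312.

312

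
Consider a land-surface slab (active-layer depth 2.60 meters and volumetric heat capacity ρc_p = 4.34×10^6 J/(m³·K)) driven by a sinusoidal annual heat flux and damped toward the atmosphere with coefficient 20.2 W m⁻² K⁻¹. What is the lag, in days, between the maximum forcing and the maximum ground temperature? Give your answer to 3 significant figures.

Areal heat capacity C = ρc_p × D = 4.34×10^6 × 2.60 = 1.13×10^7 J/(m^2 K).
ω = 2π / 3.15×10^7 s = 1.99×10^-7 s⁻¹.
Phase lag φ = arctan(Cω/λ) = arctan(2.25/20.2) = 0.111 rad.
Time lag = φ / ω = 0.111 / 1.99×10^-7 = 5.56×10^5 s = 6.44 days.

6.44 days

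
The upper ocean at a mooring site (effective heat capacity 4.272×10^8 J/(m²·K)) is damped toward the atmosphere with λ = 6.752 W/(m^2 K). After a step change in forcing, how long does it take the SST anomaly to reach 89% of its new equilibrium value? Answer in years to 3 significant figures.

4.43 years

Areal heat capacity C = 4.272×10^8 J/(m²·K) (given).
τ = C / λ = 4.27×10^8 / 6.752 = 6.33×10^7 s.
Fraction reached: 1 − e^(−t/τ) = 0.89 ⇒ t = −τ ln(1 − 0.89) = τ × 2.21.
t = 1.40×10^8 s = 4.43 years.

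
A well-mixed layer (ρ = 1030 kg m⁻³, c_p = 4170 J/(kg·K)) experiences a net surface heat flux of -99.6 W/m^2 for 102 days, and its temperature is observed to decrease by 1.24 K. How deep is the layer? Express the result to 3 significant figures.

165 m

Heat input Q = F Δt = -99.6 × 8.81×10^6 s = -8.78×10^8 J/m².
Required areal heat capacity C = Q / ΔT = 7.08×10^8 J/(m²·K).
Depth D = C / (ρ c_p) = 7.08×10^8 / (1030 × 4170) = 165 m.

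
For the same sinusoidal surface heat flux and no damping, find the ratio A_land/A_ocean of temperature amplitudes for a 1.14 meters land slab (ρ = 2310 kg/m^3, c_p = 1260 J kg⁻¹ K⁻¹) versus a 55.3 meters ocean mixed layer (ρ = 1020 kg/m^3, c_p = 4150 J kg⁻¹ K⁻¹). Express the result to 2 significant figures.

C_ocean = 1020 × 4150 × 55.3 = 2.34×10^8 J/(m²·K).
C_land = 2310 × 1260 × 1.14 = 3.32×10^6 J/(m²·K).
Undamped amplitude ∝ 1/C, so A_land/A_ocean = C_ocean/C_land = 70.5.

71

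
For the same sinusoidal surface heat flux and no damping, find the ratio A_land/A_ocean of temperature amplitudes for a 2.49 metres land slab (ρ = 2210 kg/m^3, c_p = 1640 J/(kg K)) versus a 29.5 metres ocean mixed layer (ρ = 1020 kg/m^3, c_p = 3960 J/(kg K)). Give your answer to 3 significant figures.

C_ocean = 1020 × 3960 × 29.5 = 1.19×10^8 J/(m²·K).
C_land = 2210 × 1640 × 2.49 = 9.02×10^6 J/(m²·K).
Undamped amplitude ∝ 1/C, so A_land/A_ocean = C_ocean/C_land = 13.2.

13.2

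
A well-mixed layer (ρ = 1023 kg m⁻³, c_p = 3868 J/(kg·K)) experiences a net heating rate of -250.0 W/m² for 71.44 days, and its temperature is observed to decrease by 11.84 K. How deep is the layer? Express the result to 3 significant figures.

Heat input Q = F Δt = -250.0 × 6.17×10^6 s = -1.54×10^9 J/m².
Required areal heat capacity C = Q / ΔT = 1.30×10^8 J/(m²·K).
Depth D = C / (ρ c_p) = 1.30×10^8 / (1023 × 3868) = 32.9 m.

32.9 m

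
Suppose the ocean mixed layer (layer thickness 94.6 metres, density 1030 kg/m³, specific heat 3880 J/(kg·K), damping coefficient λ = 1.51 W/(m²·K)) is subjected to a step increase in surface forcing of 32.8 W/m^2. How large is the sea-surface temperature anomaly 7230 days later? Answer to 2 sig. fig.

Areal heat capacity C = ρ c_p D = 1030 × 3880 × 94.6 = 3.78×10^8 J/(m²·K).
τ = C / λ = 3.78×10^8 / 1.51 = 2.50×10^8 s.
Equilibrium anomaly ΔT_eq = F / λ = 32.8 / 1.51 = 21.7 K.
t = 7230 days = 6.25×10^8 s, so t/τ = 2.49.
ΔT(t) = ΔT_eq (1 − e^(−t/τ)) = 21.7 × (1 − e^−2.49) = 19.9 K.

20 K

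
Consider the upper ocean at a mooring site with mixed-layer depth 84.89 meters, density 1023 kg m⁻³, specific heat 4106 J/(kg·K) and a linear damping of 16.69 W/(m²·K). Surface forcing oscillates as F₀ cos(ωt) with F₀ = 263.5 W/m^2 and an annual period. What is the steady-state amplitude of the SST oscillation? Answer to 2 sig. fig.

3.6 K

Areal heat capacity C = ρ c_p D = 1023 × 4106 × 84.89 = 3.57×10^8 J/(m^2 K).
Angular frequency ω = 2π / T = 2π / 3.15×10^7 s = 1.99×10^-7 s⁻¹.
√((Cω)² + λ²) = √((71.0)² + 16.69²) = 73.0 W/(m²·K).
Amplitude A = F₀ / √((Cω)²+λ²) = 263.5 / 73.0 = 3.61 K.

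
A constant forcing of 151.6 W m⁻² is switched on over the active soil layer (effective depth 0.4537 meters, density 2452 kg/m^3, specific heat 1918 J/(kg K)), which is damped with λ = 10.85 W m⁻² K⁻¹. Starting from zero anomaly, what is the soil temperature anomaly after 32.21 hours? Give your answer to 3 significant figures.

Areal heat capacity C = ρ c_p D = 2452 × 1918 × 0.4537 = 2.13×10^6 J/(m^2 K).
τ = C / λ = 2.13×10^6 / 10.85 = 1.97×10^5 s.
Equilibrium anomaly ΔT_eq = F / λ = 151.6 / 10.85 = 14.0 K.
t = 32.21 hours = 1.16×10^5 s, so t/τ = 0.590.
ΔT(t) = ΔT_eq (1 − e^(−t/τ)) = 14.0 × (1 − e^−0.590) = 6.22 K.

6.22 K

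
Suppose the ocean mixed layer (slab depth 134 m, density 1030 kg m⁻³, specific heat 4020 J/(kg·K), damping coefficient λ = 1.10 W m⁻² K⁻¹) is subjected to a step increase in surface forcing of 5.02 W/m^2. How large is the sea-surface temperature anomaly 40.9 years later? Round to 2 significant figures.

4.2 K

Areal heat capacity C = ρ c_p D = 1030 × 4020 × 134 = 5.55×10^8 J/(m²·K).
τ = C / λ = 5.55×10^8 / 1.10 = 5.04×10^8 s.
Equilibrium anomaly ΔT_eq = F / λ = 5.02 / 1.10 = 4.56 K.
t = 40.9 years = 1.29×10^9 s, so t/τ = 2.56.
ΔT(t) = ΔT_eq (1 − e^(−t/τ)) = 4.56 × (1 − e^−2.56) = 4.21 K.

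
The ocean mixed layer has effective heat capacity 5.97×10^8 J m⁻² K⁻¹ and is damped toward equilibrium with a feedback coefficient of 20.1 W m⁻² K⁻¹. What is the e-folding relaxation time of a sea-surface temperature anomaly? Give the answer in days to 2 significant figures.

Areal heat capacity C = 5.97×10^8 J m⁻² K⁻¹ (given).
Relaxation time τ = C / λ = 5.97×10^8 / 20.1 = 2.97×10^7 s.
In days: 2.97×10^7 s / (86400 s/day) = 344 days.

340 days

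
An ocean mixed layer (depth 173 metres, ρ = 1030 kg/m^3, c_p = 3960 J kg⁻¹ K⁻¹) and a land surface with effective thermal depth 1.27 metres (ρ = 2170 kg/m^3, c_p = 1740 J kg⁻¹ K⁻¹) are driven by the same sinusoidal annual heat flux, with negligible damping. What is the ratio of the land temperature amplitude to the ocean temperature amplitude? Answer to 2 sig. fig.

150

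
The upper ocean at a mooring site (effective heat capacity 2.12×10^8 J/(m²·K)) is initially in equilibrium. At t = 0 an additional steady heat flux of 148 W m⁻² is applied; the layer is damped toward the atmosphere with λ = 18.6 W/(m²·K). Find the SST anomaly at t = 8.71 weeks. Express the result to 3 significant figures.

2.94 K

Areal heat capacity C = 2.12×10^8 J/(m²·K) (given).
τ = C / λ = 2.12×10^8 / 18.6 = 1.14×10^7 s.
Equilibrium anomaly ΔT_eq = F / λ = 148 / 18.6 = 7.96 K.
t = 8.71 weeks = 5.27×10^6 s, so t/τ = 0.462.
ΔT(t) = ΔT_eq (1 − e^(−t/τ)) = 7.96 × (1 − e^−0.462) = 2.94 K.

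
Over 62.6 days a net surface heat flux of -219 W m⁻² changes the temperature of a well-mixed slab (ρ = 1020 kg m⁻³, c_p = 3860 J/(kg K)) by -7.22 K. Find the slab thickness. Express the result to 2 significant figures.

Heat input Q = F Δt = -219 × 5.41×10^6 s = -1.18×10^9 J/m².
Required areal heat capacity C = Q / ΔT = 1.64×10^8 J/(m²·K).
Depth D = C / (ρ c_p) = 1.64×10^8 / (1020 × 3860) = 41.7 m.

42 m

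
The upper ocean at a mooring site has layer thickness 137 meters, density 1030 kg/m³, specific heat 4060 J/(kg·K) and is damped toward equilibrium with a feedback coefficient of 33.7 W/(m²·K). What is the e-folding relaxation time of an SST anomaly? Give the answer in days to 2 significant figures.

Areal heat capacity C = ρ c_p D = 1030 × 4060 × 137 = 5.73×10^8 J/(m^2 K).
Relaxation time τ = C / λ = 5.73×10^8 / 33.7 = 1.70×10^7 s.
In days: 1.70×10^7 s / (86400 s/day) = 197 days.

200 days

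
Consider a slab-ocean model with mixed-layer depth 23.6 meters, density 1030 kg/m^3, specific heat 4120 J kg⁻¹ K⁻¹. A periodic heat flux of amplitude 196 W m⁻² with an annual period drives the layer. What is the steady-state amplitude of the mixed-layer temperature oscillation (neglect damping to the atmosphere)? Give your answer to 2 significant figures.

9.8 K

Areal heat capacity C = ρ c_p D = 1030 × 4120 × 23.6 = 1.00×10^8 J/(m^2 K).
Angular frequency ω = 2π / T = 2π / 3.15×10^7 s = 1.99×10^-7 s⁻¹.
Cω = 1.00×10^8 × 1.99×10^-7 = 20.0 W/(m²·K).
Amplitude A = F₀ / (Cω) = 196 / 20.0 = 9.82 K.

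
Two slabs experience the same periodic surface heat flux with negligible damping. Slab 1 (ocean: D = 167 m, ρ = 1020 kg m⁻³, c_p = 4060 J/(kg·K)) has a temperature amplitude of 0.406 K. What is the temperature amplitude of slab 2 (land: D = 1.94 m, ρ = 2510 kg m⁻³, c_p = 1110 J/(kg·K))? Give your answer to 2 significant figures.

52 K

C_ocean = 6.92×10^8 J/(m²·K); C_land = 5.41×10^6 J/(m²·K).
A ∝ 1/C ⇒ A_land = A_ocean × C_ocean/C_land = 0.406 × 128 = 51.9 K.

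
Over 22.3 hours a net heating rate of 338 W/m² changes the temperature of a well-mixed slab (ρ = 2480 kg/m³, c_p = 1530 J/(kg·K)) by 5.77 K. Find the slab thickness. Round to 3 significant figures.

1.24 m

Heat input Q = F Δt = 338 × 80300 s = 2.71×10^7 J/m².
Required areal heat capacity C = Q / ΔT = 4.70×10^6 J/(m²·K).
Depth D = C / (ρ c_p) = 4.70×10^6 / (2480 × 1530) = 1.24 m.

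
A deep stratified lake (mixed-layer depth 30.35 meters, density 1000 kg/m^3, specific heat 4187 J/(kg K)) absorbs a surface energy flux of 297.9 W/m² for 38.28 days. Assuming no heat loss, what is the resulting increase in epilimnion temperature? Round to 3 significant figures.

Areal heat capacity C = ρ c_p D = 1000 × 4187 × 30.35 = 1.27×10^8 J m⁻² K⁻¹.
Net heat input Q = F Δt = 297.9 × (38.28 days × 86400 s/day) = 9.85×10^8 J/m².
ΔT = Q / C = 9.85×10^8 / 1.27×10^8 = 7.75 K.

7.75 K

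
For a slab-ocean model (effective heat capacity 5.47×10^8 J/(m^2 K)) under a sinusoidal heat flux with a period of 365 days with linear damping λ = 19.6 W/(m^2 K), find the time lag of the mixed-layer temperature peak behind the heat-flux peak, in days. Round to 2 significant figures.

81 days

Areal heat capacity C = 5.47×10^8 J/(m^2 K) (given).
ω = 2π / 3.15×10^7 s = 1.99×10^-7 s⁻¹.
Phase lag φ = arctan(Cω/λ) = arctan(109/19.6) = 1.39 rad.
Time lag = φ / ω = 1.39 / 1.99×10^-7 = 6.99×10^6 s = 80.9 days.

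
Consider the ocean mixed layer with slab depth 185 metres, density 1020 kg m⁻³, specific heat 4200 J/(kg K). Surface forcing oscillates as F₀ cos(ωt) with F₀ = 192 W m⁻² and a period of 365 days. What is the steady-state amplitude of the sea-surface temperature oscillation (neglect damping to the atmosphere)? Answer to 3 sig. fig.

Areal heat capacity C = ρ c_p D = 1020 × 4200 × 185 = 7.93×10^8 J/(m^2 K).
Angular frequency ω = 2π / T = 2π / 3.15×10^7 s = 1.99×10^-7 s⁻¹.
Cω = 7.93×10^8 × 1.99×10^-7 = 158 W/(m²·K).
Amplitude A = F₀ / (Cω) = 192 / 158 = 1.22 K.

1.22 K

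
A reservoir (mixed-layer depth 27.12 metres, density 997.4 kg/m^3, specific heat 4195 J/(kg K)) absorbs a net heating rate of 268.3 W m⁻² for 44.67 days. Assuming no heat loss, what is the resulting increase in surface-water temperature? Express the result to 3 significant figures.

9.13 K

Areal heat capacity C = ρ c_p D = 997.4 × 4195 × 27.12 = 1.13×10^8 J m⁻² K⁻¹.
Net heat input Q = F Δt = 268.3 × (44.67 days × 86400 s/day) = 1.04×10^9 J/m².
ΔT = Q / C = 1.04×10^9 / 1.13×10^8 = 9.13 K.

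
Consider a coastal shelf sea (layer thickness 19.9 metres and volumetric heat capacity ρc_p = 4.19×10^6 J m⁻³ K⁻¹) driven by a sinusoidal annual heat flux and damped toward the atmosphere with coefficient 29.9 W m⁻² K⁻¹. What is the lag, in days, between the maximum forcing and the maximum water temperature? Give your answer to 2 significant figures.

Areal heat capacity C = ρc_p × D = 4.19×10^6 × 19.9 = 8.34×10^7 J/(m^2 K).
ω = 2π / 3.15×10^7 s = 1.99×10^-7 s⁻¹.
Phase lag φ = arctan(Cω/λ) = arctan(16.6/29.9) = 0.507 rad.
Time lag = φ / ω = 0.507 / 1.99×10^-7 = 2.55×10^6 s = 29.5 days.

29 days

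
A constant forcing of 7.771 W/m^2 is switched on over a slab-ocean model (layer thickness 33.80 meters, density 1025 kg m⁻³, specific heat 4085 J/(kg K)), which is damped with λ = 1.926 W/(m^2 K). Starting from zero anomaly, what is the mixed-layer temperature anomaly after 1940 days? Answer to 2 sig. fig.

Areal heat capacity C = ρ c_p D = 1025 × 4085 × 33.80 = 1.42×10^8 J/(m^2 K).
τ = C / λ = 1.42×10^8 / 1.926 = 7.35×10^7 s.
Equilibrium anomaly ΔT_eq = F / λ = 7.771 / 1.926 = 4.03 K.
t = 1940 days = 1.68×10^8 s, so t/τ = 2.28.
ΔT(t) = ΔT_eq (1 − e^(−t/τ)) = 4.03 × (1 − e^−2.28) = 3.62 K.

3.6 K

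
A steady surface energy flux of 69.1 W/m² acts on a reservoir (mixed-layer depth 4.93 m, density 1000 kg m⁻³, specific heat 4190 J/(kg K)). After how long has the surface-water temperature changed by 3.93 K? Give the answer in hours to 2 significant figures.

Areal heat capacity C = ρ c_p D = 1000 × 4190 × 4.93 = 2.07×10^7 J/(m^2 K).
Time required: Δt = C ΔT / F = 2.07×10^7 × 3.93 / 69.1 = 1.17×10^6 s.
In hours: 1.17×10^6 s / (3600 s/hour) = 326 hours.

330 hours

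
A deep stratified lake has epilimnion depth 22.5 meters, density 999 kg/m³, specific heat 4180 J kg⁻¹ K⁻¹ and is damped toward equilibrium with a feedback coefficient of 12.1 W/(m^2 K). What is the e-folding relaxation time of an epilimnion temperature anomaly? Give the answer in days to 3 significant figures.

89.9 days

Areal heat capacity C = ρ c_p D = 999 × 4180 × 22.5 = 9.40×10^7 J/(m²·K).
Relaxation time τ = C / λ = 9.40×10^7 / 12.1 = 7.76×10^6 s.
In days: 7.76×10^6 s / (86400 s/day) = 89.9 days.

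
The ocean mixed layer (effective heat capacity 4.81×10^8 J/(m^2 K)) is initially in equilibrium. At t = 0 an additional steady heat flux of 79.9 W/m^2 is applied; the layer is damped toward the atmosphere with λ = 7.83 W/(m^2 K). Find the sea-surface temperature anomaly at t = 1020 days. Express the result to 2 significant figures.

Areal heat capacity C = 4.81×10^8 J/(m^2 K) (given).
τ = C / λ = 4.81×10^8 / 7.83 = 6.14×10^7 s.
Equilibrium anomaly ΔT_eq = F / λ = 79.9 / 7.83 = 10.2 K.
t = 1020 days = 8.81×10^7 s, so t/τ = 1.43.
ΔT(t) = ΔT_eq (1 − e^(−t/τ)) = 10.2 × (1 − e^−1.43) = 7.77 K.

7.8 K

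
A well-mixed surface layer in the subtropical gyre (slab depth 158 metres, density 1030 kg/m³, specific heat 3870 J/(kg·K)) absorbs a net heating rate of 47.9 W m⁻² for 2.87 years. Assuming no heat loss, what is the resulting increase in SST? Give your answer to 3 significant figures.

Areal heat capacity C = ρ c_p D = 1030 × 3870 × 158 = 6.30×10^8 J m⁻² K⁻¹.
Net heat input Q = F Δt = 47.9 × (2.87 years × 3.156×10^7 s/year) = 4.34×10^9 J/m².
ΔT = Q / C = 4.34×10^9 / 6.30×10^8 = 6.89 K.

6.89 K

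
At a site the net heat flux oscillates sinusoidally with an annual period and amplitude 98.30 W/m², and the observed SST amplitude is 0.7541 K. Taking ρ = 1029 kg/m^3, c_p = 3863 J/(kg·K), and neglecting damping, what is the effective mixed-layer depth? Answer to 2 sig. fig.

ω = 2π / 3.15×10^7 s = 1.99×10^-7 s⁻¹.
Required C = F₀ / (A ω) = 98.30 / (0.7541 × 1.99×10^-7) = 6.54×10^8 J/(m²·K).
D = C / (ρ c_p) = 6.54×10^8 / (1029 × 3863) = 165 m.

160 m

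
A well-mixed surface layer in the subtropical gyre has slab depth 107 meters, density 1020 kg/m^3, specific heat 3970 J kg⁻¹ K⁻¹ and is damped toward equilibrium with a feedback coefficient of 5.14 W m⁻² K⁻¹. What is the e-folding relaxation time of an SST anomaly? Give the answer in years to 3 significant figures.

Areal heat capacity C = ρ c_p D = 1020 × 3970 × 107 = 4.33×10^8 J/(m^2 K).
Relaxation time τ = C / λ = 4.33×10^8 / 5.14 = 8.43×10^7 s.
In years: 8.43×10^7 s / (3.156×10^7 s/year) = 2.67 years.

2.67 years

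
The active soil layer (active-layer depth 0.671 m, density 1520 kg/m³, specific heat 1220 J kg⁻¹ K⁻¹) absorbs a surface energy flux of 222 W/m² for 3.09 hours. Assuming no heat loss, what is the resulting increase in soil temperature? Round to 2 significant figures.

2.0 K

Areal heat capacity C = ρ c_p D = 1520 × 1220 × 0.671 = 1.24×10^6 J/(m^2 K).
Net heat input Q = F Δt = 222 × (3.09 hours × 3600 s/hour) = 2.47×10^6 J/m².
ΔT = Q / C = 2.47×10^6 / 1.24×10^6 = 1.98 K.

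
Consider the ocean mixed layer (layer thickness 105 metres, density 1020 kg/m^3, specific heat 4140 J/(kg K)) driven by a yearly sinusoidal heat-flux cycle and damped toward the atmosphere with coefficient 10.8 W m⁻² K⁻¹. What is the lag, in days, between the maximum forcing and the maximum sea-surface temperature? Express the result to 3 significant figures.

Areal heat capacity C = ρ c_p D = 1020 × 4140 × 105 = 4.43×10^8 J/(m²·K).
ω = 2π / 3.15×10^7 s = 1.99×10^-7 s⁻¹.
Phase lag φ = arctan(Cω/λ) = arctan(88.3/10.8) = 1.45 rad.
Time lag = φ / ω = 1.45 / 1.99×10^-7 = 7.27×10^6 s = 84.2 days.

84.2 days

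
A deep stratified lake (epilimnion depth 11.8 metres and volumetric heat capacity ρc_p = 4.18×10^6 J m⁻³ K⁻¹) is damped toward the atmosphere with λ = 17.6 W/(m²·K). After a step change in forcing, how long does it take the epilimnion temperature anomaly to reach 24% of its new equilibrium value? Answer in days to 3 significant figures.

8.90 days

Areal heat capacity C = ρc_p × D = 4.18×10^6 × 11.8 = 4.93×10^7 J/(m²·K).
τ = C / λ = 4.93×10^7 / 17.6 = 2.80×10^6 s.
Fraction reached: 1 − e^(−t/τ) = 0.24 ⇒ t = −τ ln(1 − 0.24) = τ × 0.274.
t = 7.69×10^5 s = 8.90 days.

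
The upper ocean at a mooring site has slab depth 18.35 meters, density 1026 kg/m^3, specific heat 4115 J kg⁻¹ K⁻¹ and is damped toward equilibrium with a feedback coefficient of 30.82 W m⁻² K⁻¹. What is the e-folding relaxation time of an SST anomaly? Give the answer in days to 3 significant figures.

29.1 days

Areal heat capacity C = ρ c_p D = 1026 × 4115 × 18.35 = 7.75×10^7 J/(m^2 K).
Relaxation time τ = C / λ = 7.75×10^7 / 30.82 = 2.51×10^6 s.
In days: 2.51×10^6 s / (86400 s/day) = 29.1 days.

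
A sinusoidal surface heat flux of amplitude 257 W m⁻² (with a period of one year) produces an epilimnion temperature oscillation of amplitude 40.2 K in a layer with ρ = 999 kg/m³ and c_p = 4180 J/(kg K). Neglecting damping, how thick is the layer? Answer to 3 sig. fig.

7.68 m

ω = 2π / 3.15×10^7 s = 1.99×10^-7 s⁻¹.
Required C = F₀ / (A ω) = 257 / (40.2 × 1.99×10^-7) = 3.21×10^7 J/(m²·K).
D = C / (ρ c_p) = 3.21×10^7 / (999 × 4180) = 7.68 m.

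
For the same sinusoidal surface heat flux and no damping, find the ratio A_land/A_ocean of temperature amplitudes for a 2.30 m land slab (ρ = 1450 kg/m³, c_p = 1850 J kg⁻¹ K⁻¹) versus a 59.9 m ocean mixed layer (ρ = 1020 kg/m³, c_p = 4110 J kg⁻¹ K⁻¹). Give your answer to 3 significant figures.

C_ocean = 1020 × 4110 × 59.9 = 2.51×10^8 J/(m²·K).
C_land = 1450 × 1850 × 2.30 = 6.17×10^6 J/(m²·K).
Undamped amplitude ∝ 1/C, so A_land/A_ocean = C_ocean/C_land = 40.7.

40.7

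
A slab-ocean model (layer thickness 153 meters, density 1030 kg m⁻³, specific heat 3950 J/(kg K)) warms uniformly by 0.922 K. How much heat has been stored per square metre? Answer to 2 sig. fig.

Areal heat capacity C = ρ c_p D = 1030 × 3950 × 153 = 6.22×10^8 J/(m^2 K).
ΔQ = C ΔT = 6.22×10^8 × 0.922 = 5.74×10^8 J/m².

5.7×10^8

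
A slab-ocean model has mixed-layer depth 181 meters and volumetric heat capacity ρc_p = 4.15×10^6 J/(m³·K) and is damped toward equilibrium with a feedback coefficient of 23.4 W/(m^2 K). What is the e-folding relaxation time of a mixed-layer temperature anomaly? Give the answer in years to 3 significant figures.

1.02 years

Areal heat capacity C = ρc_p × D = 4.15×10^6 × 181 = 7.51×10^8 J/(m²·K).
Relaxation time τ = C / λ = 7.51×10^8 / 23.4 = 3.21×10^7 s.
In years: 3.21×10^7 s / (3.156×10^7 s/year) = 1.02 years.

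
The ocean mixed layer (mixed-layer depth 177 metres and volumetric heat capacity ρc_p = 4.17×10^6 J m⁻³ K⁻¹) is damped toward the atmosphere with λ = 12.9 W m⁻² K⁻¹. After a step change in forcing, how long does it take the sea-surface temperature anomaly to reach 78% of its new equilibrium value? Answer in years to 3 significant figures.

2.75 years

Areal heat capacity C = ρc_p × D = 4.17×10^6 × 177 = 7.38×10^8 J/(m^2 K).
τ = C / λ = 7.38×10^8 / 12.9 = 5.72×10^7 s.
Fraction reached: 1 − e^(−t/τ) = 0.78 ⇒ t = −τ ln(1 − 0.78) = τ × 1.51.
t = 8.66×10^7 s = 2.75 years.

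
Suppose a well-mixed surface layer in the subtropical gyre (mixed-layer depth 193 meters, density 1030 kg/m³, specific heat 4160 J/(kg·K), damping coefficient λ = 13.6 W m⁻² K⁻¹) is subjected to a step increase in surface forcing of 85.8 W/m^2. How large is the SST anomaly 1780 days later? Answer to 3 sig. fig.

Areal heat capacity C = ρ c_p D = 1030 × 4160 × 193 = 8.27×10^8 J/(m^2 K).
τ = C / λ = 8.27×10^8 / 13.6 = 6.08×10^7 s.
Equilibrium anomaly ΔT_eq = F / λ = 85.8 / 13.6 = 6.31 K.
t = 1780 days = 1.54×10^8 s, so t/τ = 2.53.
ΔT(t) = ΔT_eq (1 − e^(−t/τ)) = 6.31 × (1 − e^−2.53) = 5.81 K.

5.81 K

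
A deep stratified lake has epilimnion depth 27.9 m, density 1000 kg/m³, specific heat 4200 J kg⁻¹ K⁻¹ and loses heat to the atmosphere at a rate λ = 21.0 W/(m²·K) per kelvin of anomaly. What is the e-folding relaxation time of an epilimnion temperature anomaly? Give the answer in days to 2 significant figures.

65 days

Areal heat capacity C = ρ c_p D = 1000 × 4200 × 27.9 = 1.17×10^8 J/(m^2 K).
Relaxation time τ = C / λ = 1.17×10^8 / 21.0 = 5.58×10^6 s.
In days: 5.58×10^6 s / (86400 s/day) = 64.6 days.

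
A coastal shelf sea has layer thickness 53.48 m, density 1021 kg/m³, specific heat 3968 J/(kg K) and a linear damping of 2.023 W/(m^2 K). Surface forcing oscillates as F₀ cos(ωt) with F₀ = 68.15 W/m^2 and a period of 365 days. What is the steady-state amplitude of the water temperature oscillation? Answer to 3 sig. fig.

1.58 K

Areal heat capacity C = ρ c_p D = 1021 × 3968 × 53.48 = 2.17×10^8 J/(m²·K).
Angular frequency ω = 2π / T = 2π / 3.15×10^7 s = 1.99×10^-7 s⁻¹.
√((Cω)² + λ²) = √((43.2)² + 2.023²) = 43.2 W/(m²·K).
Amplitude A = F₀ / √((Cω)²+λ²) = 68.15 / 43.2 = 1.58 K.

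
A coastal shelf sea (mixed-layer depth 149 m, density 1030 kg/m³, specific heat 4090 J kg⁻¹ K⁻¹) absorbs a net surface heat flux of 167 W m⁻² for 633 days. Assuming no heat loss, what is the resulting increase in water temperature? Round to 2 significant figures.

Areal heat capacity C = ρ c_p D = 1030 × 4090 × 149 = 6.28×10^8 J/(m²·K).
Net heat input Q = F Δt = 167 × (633 days × 86400 s/day) = 9.13×10^9 J/m².
ΔT = Q / C = 9.13×10^9 / 6.28×10^8 = 14.6 K.

15 K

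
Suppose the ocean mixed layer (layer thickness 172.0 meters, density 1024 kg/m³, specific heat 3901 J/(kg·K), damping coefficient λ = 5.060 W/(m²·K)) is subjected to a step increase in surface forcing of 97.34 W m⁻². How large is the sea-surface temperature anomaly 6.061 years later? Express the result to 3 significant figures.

14.5 K

Areal heat capacity C = ρ c_p D = 1024 × 3901 × 172.0 = 6.87×10^8 J/(m²·K).
τ = C / λ = 6.87×10^8 / 5.060 = 1.36×10^8 s.
Equilibrium anomaly ΔT_eq = F / λ = 97.34 / 5.060 = 19.2 K.
t = 6.061 years = 1.91×10^8 s, so t/τ = 1.41.
ΔT(t) = ΔT_eq (1 − e^(−t/τ)) = 19.2 × (1 − e^−1.41) = 14.5 K.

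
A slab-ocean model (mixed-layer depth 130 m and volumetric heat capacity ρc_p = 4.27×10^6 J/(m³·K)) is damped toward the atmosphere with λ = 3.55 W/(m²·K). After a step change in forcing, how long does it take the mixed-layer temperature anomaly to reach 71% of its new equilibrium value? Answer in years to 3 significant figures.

Areal heat capacity C = ρc_p × D = 4.27×10^6 × 130 = 5.55×10^8 J/(m^2 K).
τ = C / λ = 5.55×10^8 / 3.55 = 1.56×10^8 s.
Fraction reached: 1 − e^(−t/τ) = 0.71 ⇒ t = −τ ln(1 − 0.71) = τ × 1.24.
t = 1.94×10^8 s = 6.13 years.

6.13 years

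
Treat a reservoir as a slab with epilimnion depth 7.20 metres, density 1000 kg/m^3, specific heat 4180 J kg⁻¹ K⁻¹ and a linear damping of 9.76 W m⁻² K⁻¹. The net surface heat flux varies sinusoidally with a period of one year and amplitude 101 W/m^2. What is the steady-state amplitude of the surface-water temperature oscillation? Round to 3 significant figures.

Areal heat capacity C = ρ c_p D = 1000 × 4180 × 7.20 = 3.01×10^7 J m⁻² K⁻¹.
Angular frequency ω = 2π / T = 2π / 3.15×10^7 s = 1.99×10^-7 s⁻¹.
√((Cω)² + λ²) = √((6.00)² + 9.76²) = 11.5 W/(m²·K).
Amplitude A = F₀ / √((Cω)²+λ²) = 101 / 11.5 = 8.82 K.

8.82 K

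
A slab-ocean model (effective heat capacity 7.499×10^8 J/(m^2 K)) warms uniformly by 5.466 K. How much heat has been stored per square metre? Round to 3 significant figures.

Areal heat capacity C = 7.499×10^8 J/(m^2 K) (given).
ΔQ = C ΔT = 7.50×10^8 × 5.466 = 4.10×10^9 J/m².

4.10×10^9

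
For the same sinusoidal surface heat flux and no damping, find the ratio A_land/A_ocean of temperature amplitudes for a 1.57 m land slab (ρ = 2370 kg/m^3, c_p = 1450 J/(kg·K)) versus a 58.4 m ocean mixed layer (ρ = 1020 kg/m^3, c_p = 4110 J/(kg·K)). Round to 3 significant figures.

C_ocean = 1020 × 4110 × 58.4 = 2.45×10^8 J/(m²·K).
C_land = 2370 × 1450 × 1.57 = 5.40×10^6 J/(m²·K).
Undamped amplitude ∝ 1/C, so A_land/A_ocean = C_ocean/C_land = 45.4.

45.4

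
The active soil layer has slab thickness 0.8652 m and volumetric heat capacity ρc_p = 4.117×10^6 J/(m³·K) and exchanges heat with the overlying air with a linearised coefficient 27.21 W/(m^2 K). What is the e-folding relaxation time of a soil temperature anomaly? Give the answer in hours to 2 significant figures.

36 hours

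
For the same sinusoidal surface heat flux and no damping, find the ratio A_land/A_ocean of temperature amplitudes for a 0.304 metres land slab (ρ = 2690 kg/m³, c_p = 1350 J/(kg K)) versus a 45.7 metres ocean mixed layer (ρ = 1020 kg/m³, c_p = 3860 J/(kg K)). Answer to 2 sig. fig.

C_ocean = 1020 × 3860 × 45.7 = 1.80×10^8 J/(m²·K).
C_land = 2690 × 1350 × 0.304 = 1.10×10^6 J/(m²·K).
Undamped amplitude ∝ 1/C, so A_land/A_ocean = C_ocean/C_land = 163.

160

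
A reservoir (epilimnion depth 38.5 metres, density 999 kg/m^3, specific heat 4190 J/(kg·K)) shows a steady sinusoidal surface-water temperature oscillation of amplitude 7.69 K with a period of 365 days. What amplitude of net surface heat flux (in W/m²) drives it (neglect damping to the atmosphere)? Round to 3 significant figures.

247

Areal heat capacity C = ρ c_p D = 999 × 4190 × 38.5 = 1.61×10^8 J m⁻² K⁻¹.
ω = 2π / 3.15×10^7 s = 1.99×10^-7 s⁻¹.
Cω = 1.61×10^8 × 1.99×10^-7 = 32.1 W/(m²·K).
F₀ = A × Cω = 7.69 × 32.1 = 247 W/m².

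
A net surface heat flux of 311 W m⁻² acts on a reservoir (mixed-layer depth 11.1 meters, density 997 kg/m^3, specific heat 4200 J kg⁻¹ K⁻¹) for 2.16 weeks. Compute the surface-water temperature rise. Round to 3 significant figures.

8.74 K

Areal heat capacity C = ρ c_p D = 997 × 4200 × 11.1 = 4.65×10^7 J/(m^2 K).
Net heat input Q = F Δt = 311 × (2.16 weeks × 6.048×10^5 s/week) = 4.06×10^8 J/m².
ΔT = Q / C = 4.06×10^8 / 4.65×10^7 = 8.74 K.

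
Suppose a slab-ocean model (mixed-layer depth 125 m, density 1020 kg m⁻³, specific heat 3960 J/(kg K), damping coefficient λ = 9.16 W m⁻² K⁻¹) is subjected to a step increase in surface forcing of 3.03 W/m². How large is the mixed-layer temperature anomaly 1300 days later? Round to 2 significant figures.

0.29 K

Areal heat capacity C = ρ c_p D = 1020 × 3960 × 125 = 5.05×10^8 J/(m^2 K).
τ = C / λ = 5.05×10^8 / 9.16 = 5.51×10^7 s.
Equilibrium anomaly ΔT_eq = F / λ = 3.03 / 9.16 = 0.331 K.
t = 1300 days = 1.12×10^8 s, so t/τ = 2.04.
ΔT(t) = ΔT_eq (1 − e^(−t/τ)) = 0.331 × (1 − e^−2.04) = 0.288 K.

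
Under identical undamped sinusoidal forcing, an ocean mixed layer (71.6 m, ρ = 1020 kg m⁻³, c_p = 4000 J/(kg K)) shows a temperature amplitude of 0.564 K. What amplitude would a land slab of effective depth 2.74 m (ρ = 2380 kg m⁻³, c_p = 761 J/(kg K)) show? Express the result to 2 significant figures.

33 K

C_ocean = 2.92×10^8 J/(m²·K); C_land = 4.96×10^6 J/(m²·K).
A ∝ 1/C ⇒ A_land = A_ocean × C_ocean/C_land = 0.564 × 58.9 = 33.2 K.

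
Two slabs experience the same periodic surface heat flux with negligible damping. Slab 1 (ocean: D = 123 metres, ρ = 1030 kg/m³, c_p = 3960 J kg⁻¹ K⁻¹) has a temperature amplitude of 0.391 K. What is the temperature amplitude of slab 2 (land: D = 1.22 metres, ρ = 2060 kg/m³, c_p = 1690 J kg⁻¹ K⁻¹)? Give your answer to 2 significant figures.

46 K

C_ocean = 5.02×10^8 J/(m²·K); C_land = 4.25×10^6 J/(m²·K).
A ∝ 1/C ⇒ A_land = A_ocean × C_ocean/C_land = 0.391 × 118 = 46.2 K.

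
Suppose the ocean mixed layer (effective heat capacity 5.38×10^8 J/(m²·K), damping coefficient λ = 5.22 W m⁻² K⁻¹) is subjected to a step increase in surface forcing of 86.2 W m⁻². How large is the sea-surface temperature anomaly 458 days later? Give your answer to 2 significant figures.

5.3 K

Areal heat capacity C = 5.38×10^8 J/(m²·K) (given).
τ = C / λ = 5.38×10^8 / 5.22 = 1.03×10^8 s.
Equilibrium anomaly ΔT_eq = F / λ = 86.2 / 5.22 = 16.5 K.
t = 458 days = 3.96×10^7 s, so t/τ = 0.384.
ΔT(t) = ΔT_eq (1 − e^(−t/τ)) = 16.5 × (1 − e^−0.384) = 5.26 K.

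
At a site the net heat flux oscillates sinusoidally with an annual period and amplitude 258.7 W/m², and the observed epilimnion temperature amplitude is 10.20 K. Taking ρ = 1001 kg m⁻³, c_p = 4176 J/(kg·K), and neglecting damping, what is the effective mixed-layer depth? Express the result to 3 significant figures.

ω = 2π / 3.15×10^7 s = 1.99×10^-7 s⁻¹.
Required C = F₀ / (A ω) = 258.7 / (10.20 × 1.99×10^-7) = 1.27×10^8 J/(m²·K).
D = C / (ρ c_p) = 1.27×10^8 / (1001 × 4176) = 30.5 m.

30.5 m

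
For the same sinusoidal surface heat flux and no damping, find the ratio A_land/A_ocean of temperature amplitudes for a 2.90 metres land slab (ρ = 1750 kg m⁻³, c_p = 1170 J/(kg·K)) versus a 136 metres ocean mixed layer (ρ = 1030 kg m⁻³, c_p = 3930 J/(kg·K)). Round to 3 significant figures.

C_ocean = 1030 × 3930 × 136 = 5.51×10^8 J/(m²·K).
C_land = 1750 × 1170 × 2.90 = 5.94×10^6 J/(m²·K).
Undamped amplitude ∝ 1/C, so A_land/A_ocean = C_ocean/C_land = 92.7.

92.7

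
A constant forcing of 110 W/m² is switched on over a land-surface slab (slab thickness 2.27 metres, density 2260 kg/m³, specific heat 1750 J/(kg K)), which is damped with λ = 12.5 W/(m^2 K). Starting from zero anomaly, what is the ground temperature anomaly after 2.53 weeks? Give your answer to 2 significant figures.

7.8 K

Areal heat capacity C = ρ c_p D = 2260 × 1750 × 2.27 = 8.98×10^6 J/(m^2 K).
τ = C / λ = 8.98×10^6 / 12.5 = 7.18×10^5 s.
Equilibrium anomaly ΔT_eq = F / λ = 110 / 12.5 = 8.80 K.
t = 2.53 weeks = 1.53×10^6 s, so t/τ = 2.13.
ΔT(t) = ΔT_eq (1 − e^(−t/τ)) = 8.80 × (1 − e^−2.13) = 7.75 K.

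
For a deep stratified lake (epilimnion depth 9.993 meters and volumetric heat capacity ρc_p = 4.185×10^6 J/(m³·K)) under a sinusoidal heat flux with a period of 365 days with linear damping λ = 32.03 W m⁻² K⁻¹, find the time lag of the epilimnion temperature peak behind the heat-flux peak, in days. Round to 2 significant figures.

15 days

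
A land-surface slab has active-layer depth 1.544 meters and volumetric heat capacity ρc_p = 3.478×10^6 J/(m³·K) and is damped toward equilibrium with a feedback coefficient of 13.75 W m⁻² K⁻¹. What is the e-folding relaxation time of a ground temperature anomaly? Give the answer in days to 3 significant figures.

4.52 days

Areal heat capacity C = ρc_p × D = 3.478×10^6 × 1.544 = 5.37×10^6 J m⁻² K⁻¹.
Relaxation time τ = C / λ = 5.37×10^6 / 13.75 = 3.91×10^5 s.
In days: 3.91×10^5 s / (86400 s/day) = 4.52 days.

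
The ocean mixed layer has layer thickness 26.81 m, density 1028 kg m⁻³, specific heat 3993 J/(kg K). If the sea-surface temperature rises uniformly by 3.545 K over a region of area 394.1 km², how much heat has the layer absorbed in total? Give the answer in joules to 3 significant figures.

1.54×10^17 J

Areal heat capacity C = ρ c_p D = 1028 × 3993 × 26.81 = 1.10×10^8 J/(m^2 K).
Heat per unit area: q = C ΔT = 1.10×10^8 × 3.545 = 3.90×10^8 J/m².
Total heat: Q = q × A = 3.90×10^8 × (394.1 × 10⁶ m²) = 1.54×10^17 J.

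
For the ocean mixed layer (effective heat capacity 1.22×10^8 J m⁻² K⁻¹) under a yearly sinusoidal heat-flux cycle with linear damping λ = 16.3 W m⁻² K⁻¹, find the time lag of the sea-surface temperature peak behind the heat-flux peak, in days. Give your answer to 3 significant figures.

56.9 days

Areal heat capacity C = 1.22×10^8 J m⁻² K⁻¹ (given).
ω = 2π / 3.15×10^7 s = 1.99×10^-7 s⁻¹.
Phase lag φ = arctan(Cω/λ) = arctan(24.3/16.3) = 0.980 rad.
Time lag = φ / ω = 0.980 / 1.99×10^-7 = 4.92×10^6 s = 56.9 days.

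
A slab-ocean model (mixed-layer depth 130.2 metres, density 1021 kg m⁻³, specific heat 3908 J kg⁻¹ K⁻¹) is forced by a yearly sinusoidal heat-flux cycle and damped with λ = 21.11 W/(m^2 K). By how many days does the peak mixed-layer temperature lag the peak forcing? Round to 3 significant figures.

Areal heat capacity C = ρ c_p D = 1021 × 3908 × 130.2 = 5.20×10^8 J/(m²·K).
ω = 2π / 3.15×10^7 s = 1.99×10^-7 s⁻¹.
Phase lag φ = arctan(Cω/λ) = arctan(104/21.11) = 1.37 rad.
Time lag = φ / ω = 1.37 / 1.99×10^-7 = 6.87×10^6 s = 79.6 days.

79.6 days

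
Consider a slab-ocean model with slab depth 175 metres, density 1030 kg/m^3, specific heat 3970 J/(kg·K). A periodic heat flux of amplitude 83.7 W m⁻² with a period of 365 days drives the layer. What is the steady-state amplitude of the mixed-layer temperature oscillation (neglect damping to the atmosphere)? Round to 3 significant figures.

Areal heat capacity C = ρ c_p D = 1030 × 3970 × 175 = 7.16×10^8 J m⁻² K⁻¹.
Angular frequency ω = 2π / T = 2π / 3.15×10^7 s = 1.99×10^-7 s⁻¹.
Cω = 7.16×10^8 × 1.99×10^-7 = 143 W/(m²·K).
Amplitude A = F₀ / (Cω) = 83.7 / 143 = 0.587 K.

0.587 K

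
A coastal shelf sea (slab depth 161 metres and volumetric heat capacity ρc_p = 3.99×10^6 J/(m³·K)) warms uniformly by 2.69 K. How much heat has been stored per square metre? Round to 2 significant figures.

1.7×10^9

Areal heat capacity C = ρc_p × D = 3.99×10^6 × 161 = 6.42×10^8 J m⁻² K⁻¹.
ΔQ = C ΔT = 6.42×10^8 × 2.69 = 1.73×10^9 J/m².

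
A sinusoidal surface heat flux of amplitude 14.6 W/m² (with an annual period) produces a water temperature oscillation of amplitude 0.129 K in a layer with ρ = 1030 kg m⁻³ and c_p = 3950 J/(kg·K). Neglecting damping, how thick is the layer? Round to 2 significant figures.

140 m

ω = 2π / 3.15×10^7 s = 1.99×10^-7 s⁻¹.
Required C = F₀ / (A ω) = 14.6 / (0.129 × 1.99×10^-7) = 5.68×10^8 J/(m²·K).
D = C / (ρ c_p) = 5.68×10^8 / (1030 × 3950) = 140 m.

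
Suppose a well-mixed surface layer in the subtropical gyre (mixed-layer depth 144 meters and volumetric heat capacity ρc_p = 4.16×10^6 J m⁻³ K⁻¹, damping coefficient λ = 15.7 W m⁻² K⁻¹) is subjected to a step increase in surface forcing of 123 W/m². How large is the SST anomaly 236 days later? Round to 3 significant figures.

Areal heat capacity C = ρc_p × D = 4.16×10^6 × 144 = 5.99×10^8 J/(m²·K).
τ = C / λ = 5.99×10^8 / 15.7 = 3.82×10^7 s.
Equilibrium anomaly ΔT_eq = F / λ = 123 / 15.7 = 7.83 K.
t = 236 days = 2.04×10^7 s, so t/τ = 0.534.
ΔT(t) = ΔT_eq (1 − e^(−t/τ)) = 7.83 × (1 − e^−0.534) = 3.24 K.

3.24 K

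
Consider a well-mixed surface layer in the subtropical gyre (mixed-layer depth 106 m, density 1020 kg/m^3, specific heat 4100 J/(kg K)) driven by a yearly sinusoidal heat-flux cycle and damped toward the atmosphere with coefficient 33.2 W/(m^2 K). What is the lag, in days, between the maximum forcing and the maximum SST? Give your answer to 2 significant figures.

70 days

Areal heat capacity C = ρ c_p D = 1020 × 4100 × 106 = 4.43×10^8 J m⁻² K⁻¹.
ω = 2π / 3.15×10^7 s = 1.99×10^-7 s⁻¹.
Phase lag φ = arctan(Cω/λ) = arctan(88.3/33.2) = 1.21 rad.
Time lag = φ / ω = 1.21 / 1.99×10^-7 = 6.08×10^6 s = 70.4 days.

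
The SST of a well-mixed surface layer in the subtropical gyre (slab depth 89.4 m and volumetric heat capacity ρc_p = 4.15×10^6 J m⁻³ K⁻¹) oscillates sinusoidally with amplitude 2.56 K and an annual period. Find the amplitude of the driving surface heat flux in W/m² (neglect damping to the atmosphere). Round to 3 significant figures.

Areal heat capacity C = ρc_p × D = 4.15×10^6 × 89.4 = 3.71×10^8 J/(m²·K).
ω = 2π / 3.15×10^7 s = 1.99×10^-7 s⁻¹.
Cω = 3.71×10^8 × 1.99×10^-7 = 73.9 W/(m²·K).
F₀ = A × Cω = 2.56 × 73.9 = 189 W/m².

189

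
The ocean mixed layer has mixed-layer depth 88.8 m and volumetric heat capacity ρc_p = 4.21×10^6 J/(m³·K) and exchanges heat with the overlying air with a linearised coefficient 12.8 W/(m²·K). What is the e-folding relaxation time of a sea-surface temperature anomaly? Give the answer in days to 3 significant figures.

Areal heat capacity C = ρc_p × D = 4.21×10^6 × 88.8 = 3.74×10^8 J m⁻² K⁻¹.
Relaxation time τ = C / λ = 3.74×10^8 / 12.8 = 2.92×10^7 s.
In days: 2.92×10^7 s / (86400 s/day) = 338 days.

338 days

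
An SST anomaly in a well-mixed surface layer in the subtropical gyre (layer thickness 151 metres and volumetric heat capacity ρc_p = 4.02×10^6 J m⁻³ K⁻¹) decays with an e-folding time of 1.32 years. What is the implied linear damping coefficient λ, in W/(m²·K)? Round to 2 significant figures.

Areal heat capacity C = ρc_p × D = 4.02×10^6 × 151 = 6.07×10^8 J m⁻² K⁻¹.
τ = 1.32 years = 4.17×10^7 s.
λ = C / τ = 6.07×10^8 / 4.17×10^7 = 14.6 W/(m²·K).

15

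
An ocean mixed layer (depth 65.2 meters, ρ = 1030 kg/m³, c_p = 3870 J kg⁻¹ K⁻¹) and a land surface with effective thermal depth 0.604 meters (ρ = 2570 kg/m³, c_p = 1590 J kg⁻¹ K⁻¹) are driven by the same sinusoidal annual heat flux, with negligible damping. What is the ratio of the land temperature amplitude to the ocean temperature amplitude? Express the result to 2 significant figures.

C_ocean = 1030 × 3870 × 65.2 = 2.60×10^8 J/(m²·K).
C_land = 2570 × 1590 × 0.604 = 2.47×10^6 J/(m²·K).
Undamped amplitude ∝ 1/C, so A_land/A_ocean = C_ocean/C_land = 105.

110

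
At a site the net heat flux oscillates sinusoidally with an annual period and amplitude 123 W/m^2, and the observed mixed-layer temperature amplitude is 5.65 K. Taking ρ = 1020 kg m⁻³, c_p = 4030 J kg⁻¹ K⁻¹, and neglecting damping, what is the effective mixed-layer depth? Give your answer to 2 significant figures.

ω = 2π / 3.15×10^7 s = 1.99×10^-7 s⁻¹.
Required C = F₀ / (A ω) = 123 / (5.65 × 1.99×10^-7) = 1.09×10^8 J/(m²·K).
D = C / (ρ c_p) = 1.09×10^8 / (1020 × 4030) = 26.6 m.

27 m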